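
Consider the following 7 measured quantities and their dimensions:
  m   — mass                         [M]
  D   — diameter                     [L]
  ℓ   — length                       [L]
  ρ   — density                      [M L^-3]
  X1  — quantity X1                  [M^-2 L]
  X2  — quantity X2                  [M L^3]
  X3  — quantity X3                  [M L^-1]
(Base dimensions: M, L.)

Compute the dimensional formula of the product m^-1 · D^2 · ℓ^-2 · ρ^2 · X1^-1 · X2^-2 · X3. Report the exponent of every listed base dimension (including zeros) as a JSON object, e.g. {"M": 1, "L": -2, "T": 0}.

Dimensional matrix (M×L by m×D×ℓ×ρ×X1×X2×X3):
  M: [ 1  0  0  1 -2  1  1]
  L: [ 0  1  1 -3  1  3 -1]
  [M]: (-1)·1+(2)·0+(-2)·0+(2)·1+(-1)·-2+(-2)·1+(1)·1 = 2
  [L]: (-1)·0+(2)·1+(-2)·1+(2)·-3+(-1)·1+(-2)·3+(1)·-1 = -14
⇒ M^2 L^-14

{"M": 2, "L": -14}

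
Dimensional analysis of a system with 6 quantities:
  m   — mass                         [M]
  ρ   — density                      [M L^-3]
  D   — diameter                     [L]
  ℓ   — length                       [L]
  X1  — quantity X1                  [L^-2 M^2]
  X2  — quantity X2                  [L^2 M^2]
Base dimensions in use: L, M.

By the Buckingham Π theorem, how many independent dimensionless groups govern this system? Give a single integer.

4

Exponent matrix [L,M] × [m,ρ,D,ℓ,X1,X2]:
  L: [ 0 -3  1  1 -2  2]
  M: [ 1  1  0  0  2  2]
Row reduction gives pivot columns m,ρ; rank = 2
n=6, r=2 ⇒ 4 dimensionless groups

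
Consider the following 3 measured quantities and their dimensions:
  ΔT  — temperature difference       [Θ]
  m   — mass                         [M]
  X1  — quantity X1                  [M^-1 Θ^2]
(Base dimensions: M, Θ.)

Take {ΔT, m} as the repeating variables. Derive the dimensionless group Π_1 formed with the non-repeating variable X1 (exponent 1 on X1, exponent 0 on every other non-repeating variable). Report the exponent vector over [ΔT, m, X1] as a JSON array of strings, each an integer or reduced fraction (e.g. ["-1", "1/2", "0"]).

Exponent matrix [M,Θ] × [ΔT,m,X1]:
  M: [ 0  1 -1]
  Θ: [ 1  0  2]
RREF → pivots at {ΔT,m} ⇒ r = 2
Repeat: ΔT,m; free: X1
RREF:
  r0: [   1    0    2]
  r1: [   0    1   -1]
Fix exponent of X1 at 1; solve each RREF row for its pivot's exponent:
  r0: exp(ΔT) + (2)·1 = 0 ⇒ exp(ΔT) = -2
  r1: exp(m) + (-1)·1 = 0 ⇒ exp(m) = 1
Π_1 = ΔT^-2 · m · X1

["-2", "1", "1"]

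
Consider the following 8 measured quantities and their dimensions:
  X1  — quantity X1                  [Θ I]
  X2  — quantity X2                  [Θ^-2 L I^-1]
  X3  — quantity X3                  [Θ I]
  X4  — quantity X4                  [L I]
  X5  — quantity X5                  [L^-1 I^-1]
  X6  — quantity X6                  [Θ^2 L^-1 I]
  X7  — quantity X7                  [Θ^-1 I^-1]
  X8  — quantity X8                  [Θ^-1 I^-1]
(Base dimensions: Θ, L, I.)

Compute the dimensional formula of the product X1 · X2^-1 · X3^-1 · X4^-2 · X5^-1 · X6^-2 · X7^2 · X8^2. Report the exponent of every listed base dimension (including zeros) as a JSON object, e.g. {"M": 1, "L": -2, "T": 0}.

{"Θ": -6, "L": 0, "I": -6}

Dimensional matrix (Θ×L×I by X1×X2×X3×X4×X5×X6×X7×X8):
  Θ: [ 1 -2  1  0  0  2 -1 -1]
  L: [ 0  1  0  1 -1 -1  0  0]
  I: [ 1 -1  1  1 -1  1 -1 -1]
  [Θ]: (1)·1+(-1)·-2+(-1)·1+(-2)·0+(-1)·0+(-2)·2+(2)·-1+(2)·-1 = -6
  [L]: (1)·0+(-1)·1+(-1)·0+(-2)·1+(-1)·-1+(-2)·-1+(2)·0+(2)·0 = 0
  [I]: (1)·1+(-1)·-1+(-1)·1+(-2)·1+(-1)·-1+(-2)·1+(2)·-1+(2)·-1 = -6
⇒ Θ^-6 I^-6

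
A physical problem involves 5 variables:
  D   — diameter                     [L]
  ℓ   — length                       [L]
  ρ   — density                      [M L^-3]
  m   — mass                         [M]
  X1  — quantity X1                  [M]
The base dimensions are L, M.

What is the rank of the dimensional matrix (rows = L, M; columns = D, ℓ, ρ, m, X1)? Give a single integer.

Write exponents as rows L,M / cols D,ℓ,ρ,m,X1:
  L: [ 1  1 -3  0  0]
  M: [ 0  0  1  1  1]
Row reduction gives pivot columns D,ρ; rank = 2

2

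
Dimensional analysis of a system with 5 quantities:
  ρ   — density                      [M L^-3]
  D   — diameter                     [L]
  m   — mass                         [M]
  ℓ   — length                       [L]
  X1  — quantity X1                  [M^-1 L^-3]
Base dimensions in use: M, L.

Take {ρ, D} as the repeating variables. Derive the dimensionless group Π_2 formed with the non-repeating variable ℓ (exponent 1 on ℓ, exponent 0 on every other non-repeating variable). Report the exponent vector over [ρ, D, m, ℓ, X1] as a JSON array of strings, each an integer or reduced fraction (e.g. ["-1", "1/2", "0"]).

["0", "-1", "0", "1", "0"]

Write exponents as rows M,L / cols ρ,D,m,ℓ,X1:
  M: [ 1  0  1  0 -1]
  L: [-3  1  0  1 -3]
RREF → pivots at {ρ,D} ⇒ r = 2
Pivot set = {ρ,D}, free = {m,ℓ,X1}
RREF:
  r0: [   1    0    1    0   -1]
  r1: [   0    1    3    1   -6]
Fix exponent of ℓ at 1, m at 0, X1 at 0; solve each RREF row for its pivot's exponent:
  r0: exp(ρ) + (0)·1 = 0 ⇒ exp(ρ) = 0
  r1: exp(D) + (1)·1 = 0 ⇒ exp(D) = -1
Π_2 = D^-1 · ℓ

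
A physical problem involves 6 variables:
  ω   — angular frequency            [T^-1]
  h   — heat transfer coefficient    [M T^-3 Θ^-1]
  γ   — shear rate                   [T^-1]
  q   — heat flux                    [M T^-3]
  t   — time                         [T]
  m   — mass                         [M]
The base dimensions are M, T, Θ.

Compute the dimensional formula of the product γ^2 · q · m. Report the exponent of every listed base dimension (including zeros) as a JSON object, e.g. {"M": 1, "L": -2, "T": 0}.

Write exponents as rows M,T,Θ / cols ω,h,γ,q,t,m:
  M: [ 0  1  0  1  0  1]
  T: [-1 -3 -1 -3  1  0]
  Θ: [ 0 -1  0  0  0  0]
  [M]: (2)·0+(1)·1+(1)·1 = 2
  [T]: (2)·-1+(1)·-3+(1)·0 = -5
  [Θ]: (2)·0+(1)·0+(1)·0 = 0
⇒ M^2 T^-5

{"M": 2, "T": -5, "Θ": 0}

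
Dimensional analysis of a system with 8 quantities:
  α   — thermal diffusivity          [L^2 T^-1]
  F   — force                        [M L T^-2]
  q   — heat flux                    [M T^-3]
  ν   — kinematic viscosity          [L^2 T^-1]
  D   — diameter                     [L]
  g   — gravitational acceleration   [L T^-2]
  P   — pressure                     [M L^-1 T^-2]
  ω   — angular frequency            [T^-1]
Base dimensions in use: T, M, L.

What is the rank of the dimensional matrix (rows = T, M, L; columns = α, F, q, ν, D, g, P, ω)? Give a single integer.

Write exponents as rows T,M,L / cols α,F,q,ν,D,g,P,ω:
  T: [-1 -2 -3 -1  0 -2 -2 -1]
  M: [ 0  1  1  0  0  0  1  0]
  L: [ 2  1  0  2  1  1 -1  0]
Echelon form has 3 nonzero rows (pivots: α,F,q)

3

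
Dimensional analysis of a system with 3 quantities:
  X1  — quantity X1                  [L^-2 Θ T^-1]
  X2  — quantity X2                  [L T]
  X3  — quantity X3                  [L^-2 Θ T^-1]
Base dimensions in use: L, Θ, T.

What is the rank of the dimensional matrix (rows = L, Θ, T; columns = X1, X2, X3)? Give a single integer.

2

Dimensional matrix (L×Θ×T by X1×X2×X3):
  L: [-2  1 -2]
  Θ: [ 1  0  1]
  T: [-1  1 -1]
Row reduction gives pivot columns X1,X2; rank = 2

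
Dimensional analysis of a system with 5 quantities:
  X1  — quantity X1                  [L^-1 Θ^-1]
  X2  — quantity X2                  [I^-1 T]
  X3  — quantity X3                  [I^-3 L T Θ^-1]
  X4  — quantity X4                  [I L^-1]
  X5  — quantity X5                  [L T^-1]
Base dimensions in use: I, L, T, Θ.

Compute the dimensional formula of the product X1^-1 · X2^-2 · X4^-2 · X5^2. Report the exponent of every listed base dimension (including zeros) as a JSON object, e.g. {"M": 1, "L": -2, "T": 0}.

Exponent matrix [I,L,T,Θ] × [X1,X2,X3,X4,X5]:
  I: [ 0 -1 -3  1  0]
  L: [-1  0  1 -1  1]
  T: [ 0  1  1  0 -1]
  Θ: [-1  0 -1  0  0]
  [I]: (-1)·0+(-2)·-1+(-2)·1+(2)·0 = 0
  [L]: (-1)·-1+(-2)·0+(-2)·-1+(2)·1 = 5
  [T]: (-1)·0+(-2)·1+(-2)·0+(2)·-1 = -4
  [Θ]: (-1)·-1+(-2)·0+(-2)·0+(2)·0 = 1
⇒ L^5 T^-4 Θ

{"I": 0, "L": 5, "T": -4, "Θ": 1}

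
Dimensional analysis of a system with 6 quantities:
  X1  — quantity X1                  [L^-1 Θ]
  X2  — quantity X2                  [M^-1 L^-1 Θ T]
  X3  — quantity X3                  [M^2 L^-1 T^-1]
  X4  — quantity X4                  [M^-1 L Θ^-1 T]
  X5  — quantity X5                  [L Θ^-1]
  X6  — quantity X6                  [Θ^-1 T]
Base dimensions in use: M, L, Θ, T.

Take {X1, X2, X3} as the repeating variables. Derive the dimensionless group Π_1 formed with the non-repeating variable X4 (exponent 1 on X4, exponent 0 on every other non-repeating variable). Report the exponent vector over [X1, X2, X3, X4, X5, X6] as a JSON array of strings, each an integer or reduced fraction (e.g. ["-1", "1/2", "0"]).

Dimensional matrix (M×L×Θ×T by X1×X2×X3×X4×X5×X6):
  M: [ 0 -1  2 -1  0  0]
  L: [-1 -1 -1  1  1  0]
  Θ: [ 1  1  0 -1 -1 -1]
  T: [ 0  1 -1  1  0  1]
Echelon form has 3 nonzero rows (pivots: X1,X2,X3)
Pivot set = {X1,X2,X3}, free = {X4,X5,X6}
RREF:
  r0: [   1    0    0   -2   -1   -3]
  r1: [   0    1    0    1    0    2]
  r2: [   0    0    1    0    0    1]
  r3: [   0    0    0    0    0    0]
Fix exponent of X4 at 1, X5 at 0, X6 at 0; solve each RREF row for its pivot's exponent:
  r0: exp(X1) + (-2)·1 = 0 ⇒ exp(X1) = 2
  r1: exp(X2) + (1)·1 = 0 ⇒ exp(X2) = -1
  r2: exp(X3) + (0)·1 = 0 ⇒ exp(X3) = 0
Π_1 = X1^2 · X2^-1 · X4

["2", "-1", "0", "1", "0", "0"]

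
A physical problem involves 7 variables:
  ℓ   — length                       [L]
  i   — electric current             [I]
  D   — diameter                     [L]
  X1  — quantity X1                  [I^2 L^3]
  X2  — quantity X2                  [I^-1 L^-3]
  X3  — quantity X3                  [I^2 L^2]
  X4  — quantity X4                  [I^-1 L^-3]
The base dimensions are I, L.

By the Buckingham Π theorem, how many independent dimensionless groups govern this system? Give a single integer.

Exponent matrix [I,L] × [ℓ,i,D,X1,X2,X3,X4]:
  I: [ 0  1  0  2 -1  2 -1]
  L: [ 1  0  1  3 -3  2 -3]
Row reduction gives pivot columns ℓ,i; rank = 2
n=7, r=2 ⇒ 5 dimensionless groups

5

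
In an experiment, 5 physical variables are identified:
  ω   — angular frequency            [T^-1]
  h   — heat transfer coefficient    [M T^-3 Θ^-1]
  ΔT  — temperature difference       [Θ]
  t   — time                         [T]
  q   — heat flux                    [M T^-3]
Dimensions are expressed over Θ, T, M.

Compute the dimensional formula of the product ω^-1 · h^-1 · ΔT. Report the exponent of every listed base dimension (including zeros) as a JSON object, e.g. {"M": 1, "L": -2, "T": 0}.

{"Θ": 2, "T": 4, "M": -1}

Write exponents as rows Θ,T,M / cols ω,h,ΔT,t,q:
  Θ: [ 0 -1  1  0  0]
  T: [-1 -3  0  1 -3]
  M: [ 0  1  0  0  1]
  [Θ]: (-1)·0+(-1)·-1+(1)·1 = 2
  [T]: (-1)·-1+(-1)·-3+(1)·0 = 4
  [M]: (-1)·0+(-1)·1+(1)·0 = -1
⇒ Θ^2 T^4 M^-1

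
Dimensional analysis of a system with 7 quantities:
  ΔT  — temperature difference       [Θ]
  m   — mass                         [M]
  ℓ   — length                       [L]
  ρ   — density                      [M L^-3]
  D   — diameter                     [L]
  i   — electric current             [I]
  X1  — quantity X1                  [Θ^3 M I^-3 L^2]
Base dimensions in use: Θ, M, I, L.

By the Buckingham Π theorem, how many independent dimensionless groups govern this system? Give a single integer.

3

Dimensional matrix (Θ×M×I×L by ΔT×m×ℓ×ρ×D×i×X1):
  Θ: [ 1  0  0  0  0  0  3]
  M: [ 0  1  0  1  0  0  1]
  I: [ 0  0  0  0  0  1 -3]
  L: [ 0  0  1 -3  1  0  2]
Row reduction gives pivot columns ΔT,m,ℓ,i; rank = 4
Π count = n − r = 7 − 4 = 3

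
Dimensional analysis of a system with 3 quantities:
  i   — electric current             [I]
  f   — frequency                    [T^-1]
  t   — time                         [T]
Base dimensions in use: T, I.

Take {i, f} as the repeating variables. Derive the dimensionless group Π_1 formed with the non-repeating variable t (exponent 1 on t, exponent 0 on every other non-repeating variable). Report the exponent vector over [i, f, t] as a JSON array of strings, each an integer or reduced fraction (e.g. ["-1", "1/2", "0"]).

Exponent matrix [T,I] × [i,f,t]:
  T: [ 0 -1  1]
  I: [ 1  0  0]
RREF → pivots at {i,f} ⇒ r = 2
Pivot set = {i,f}, free = {t}
RREF:
  r0: [   1    0    0]
  r1: [   0    1   -1]
Fix exponent of t at 1; solve each RREF row for its pivot's exponent:
  r0: exp(i) + (0)·1 = 0 ⇒ exp(i) = 0
  r1: exp(f) + (-1)·1 = 0 ⇒ exp(f) = 1
Π_1 = f · t

["0", "1", "1"]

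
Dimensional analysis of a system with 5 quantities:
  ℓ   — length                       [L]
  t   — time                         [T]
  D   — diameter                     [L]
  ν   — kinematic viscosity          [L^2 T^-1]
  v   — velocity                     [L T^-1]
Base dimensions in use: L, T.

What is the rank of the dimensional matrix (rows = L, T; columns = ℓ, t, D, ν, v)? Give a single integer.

2

Dimensional matrix (L×T by ℓ×t×D×ν×v):
  L: [ 1  0  1  2  1]
  T: [ 0  1  0 -1 -1]
Echelon form has 2 nonzero rows (pivots: ℓ,t)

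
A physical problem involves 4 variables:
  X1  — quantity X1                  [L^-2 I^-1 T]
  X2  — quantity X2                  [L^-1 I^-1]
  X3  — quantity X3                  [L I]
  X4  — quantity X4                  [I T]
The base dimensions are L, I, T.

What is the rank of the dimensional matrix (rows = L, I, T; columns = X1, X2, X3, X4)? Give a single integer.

2

Exponent matrix [L,I,T] × [X1,X2,X3,X4]:
  L: [-2 -1  1  0]
  I: [-1 -1  1  1]
  T: [ 1  0  0  1]
RREF → pivots at {X1,X2} ⇒ r = 2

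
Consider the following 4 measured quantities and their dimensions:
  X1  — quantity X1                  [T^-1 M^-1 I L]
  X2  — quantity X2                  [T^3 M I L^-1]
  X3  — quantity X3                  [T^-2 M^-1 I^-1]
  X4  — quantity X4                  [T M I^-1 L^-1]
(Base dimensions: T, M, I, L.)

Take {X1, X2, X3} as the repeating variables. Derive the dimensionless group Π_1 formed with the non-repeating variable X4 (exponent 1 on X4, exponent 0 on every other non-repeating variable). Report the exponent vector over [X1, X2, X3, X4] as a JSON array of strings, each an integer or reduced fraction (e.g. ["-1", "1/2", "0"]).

["1", "0", "0", "1"]

Write exponents as rows T,M,I,L / cols X1,X2,X3,X4:
  T: [-1  3 -2  1]
  M: [-1  1 -1  1]
  I: [ 1  1 -1 -1]
  L: [ 1 -1  0 -1]
RREF → pivots at {X1,X2,X3} ⇒ r = 3
Pivot set = {X1,X2,X3}, free = {X4}
RREF:
  r0: [   1    0    0   -1]
  r1: [   0    1    0    0]
  r2: [   0    0    1    0]
  r3: [   0    0    0    0]
Fix exponent of X4 at 1; solve each RREF row for its pivot's exponent:
  r0: exp(X1) + (-1)·1 = 0 ⇒ exp(X1) = 1
  r1: exp(X2) + (0)·1 = 0 ⇒ exp(X2) = 0
  r2: exp(X3) + (0)·1 = 0 ⇒ exp(X3) = 0
Π_1 = X1 · X4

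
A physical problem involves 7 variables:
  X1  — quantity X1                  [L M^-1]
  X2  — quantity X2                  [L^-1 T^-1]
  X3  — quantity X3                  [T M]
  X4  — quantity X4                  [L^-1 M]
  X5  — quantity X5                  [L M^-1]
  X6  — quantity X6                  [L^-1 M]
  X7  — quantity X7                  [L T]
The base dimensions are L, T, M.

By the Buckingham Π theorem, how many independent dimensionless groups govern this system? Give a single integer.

5

Exponent matrix [L,T,M] × [X1,X2,X3,X4,X5,X6,X7]:
  L: [ 1 -1  0 -1  1 -1  1]
  T: [ 0 -1  1  0  0  0  1]
  M: [-1  0  1  1 -1  1  0]
RREF → pivots at {X1,X2} ⇒ r = 2
n=7, r=2 ⇒ 5 dimensionless groups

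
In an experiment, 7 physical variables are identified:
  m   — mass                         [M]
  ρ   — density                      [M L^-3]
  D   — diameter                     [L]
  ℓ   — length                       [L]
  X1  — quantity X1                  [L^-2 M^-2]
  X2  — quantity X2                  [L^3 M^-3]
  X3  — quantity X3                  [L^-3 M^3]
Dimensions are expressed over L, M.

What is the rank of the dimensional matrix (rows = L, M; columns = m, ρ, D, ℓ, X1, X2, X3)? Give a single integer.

Dimensional matrix (L×M by m×ρ×D×ℓ×X1×X2×X3):
  L: [ 0 -3  1  1 -2  3 -3]
  M: [ 1  1  0  0 -2 -3  3]
Row reduction gives pivot columns m,ρ; rank = 2

2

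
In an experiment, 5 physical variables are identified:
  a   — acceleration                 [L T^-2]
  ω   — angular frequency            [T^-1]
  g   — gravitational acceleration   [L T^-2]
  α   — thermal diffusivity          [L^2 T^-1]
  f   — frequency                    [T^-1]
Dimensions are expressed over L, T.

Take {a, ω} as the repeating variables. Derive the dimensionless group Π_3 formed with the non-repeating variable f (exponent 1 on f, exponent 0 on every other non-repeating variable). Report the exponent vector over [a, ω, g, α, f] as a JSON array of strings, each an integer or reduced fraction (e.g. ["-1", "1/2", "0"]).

["0", "-1", "0", "0", "1"]

Write exponents as rows L,T / cols a,ω,g,α,f:
  L: [ 1  0  1  2  0]
  T: [-2 -1 -2 -1 -1]
RREF → pivots at {a,ω} ⇒ r = 2
Pivot set = {a,ω}, free = {g,α,f}
RREF:
  r0: [   1    0    1    2    0]
  r1: [   0    1    0   -3    1]
Fix exponent of f at 1, g at 0, α at 0; solve each RREF row for its pivot's exponent:
  r0: exp(a) + (0)·1 = 0 ⇒ exp(a) = 0
  r1: exp(ω) + (1)·1 = 0 ⇒ exp(ω) = -1
Π_3 = ω^-1 · f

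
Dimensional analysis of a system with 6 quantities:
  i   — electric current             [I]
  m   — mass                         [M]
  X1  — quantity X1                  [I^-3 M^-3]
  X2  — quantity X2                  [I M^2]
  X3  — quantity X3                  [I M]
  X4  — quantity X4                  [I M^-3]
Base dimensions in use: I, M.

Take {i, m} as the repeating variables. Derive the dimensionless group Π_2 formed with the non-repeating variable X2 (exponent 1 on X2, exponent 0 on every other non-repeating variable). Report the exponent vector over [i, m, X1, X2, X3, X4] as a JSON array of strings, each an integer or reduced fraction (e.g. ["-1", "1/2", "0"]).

Dimensional matrix (I×M by i×m×X1×X2×X3×X4):
  I: [ 1  0 -3  1  1  1]
  M: [ 0  1 -3  2  1 -3]
RREF → pivots at {i,m} ⇒ r = 2
Pivot set = {i,m}, free = {X1,X2,X3,X4}
RREF:
  r0: [   1    0   -3    1    1    1]
  r1: [   0    1   -3    2    1   -3]
Fix exponent of X2 at 1, X1 at 0, X3 at 0, X4 at 0; solve each RREF row for its pivot's exponent:
  r0: exp(i) + (1)·1 = 0 ⇒ exp(i) = -1
  r1: exp(m) + (2)·1 = 0 ⇒ exp(m) = -2
Π_2 = i^-1 · m^-2 · X2

["-1", "-2", "0", "1", "0", "0"]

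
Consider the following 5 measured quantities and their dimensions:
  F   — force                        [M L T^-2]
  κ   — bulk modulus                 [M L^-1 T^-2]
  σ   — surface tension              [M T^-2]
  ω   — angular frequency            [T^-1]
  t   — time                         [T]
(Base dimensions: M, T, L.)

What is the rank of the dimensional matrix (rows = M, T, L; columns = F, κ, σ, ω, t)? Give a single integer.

Write exponents as rows M,T,L / cols F,κ,σ,ω,t:
  M: [ 1  1  1  0  0]
  T: [-2 -2 -2 -1  1]
  L: [ 1 -1  0  0  0]
RREF → pivots at {F,κ,ω} ⇒ r = 3

3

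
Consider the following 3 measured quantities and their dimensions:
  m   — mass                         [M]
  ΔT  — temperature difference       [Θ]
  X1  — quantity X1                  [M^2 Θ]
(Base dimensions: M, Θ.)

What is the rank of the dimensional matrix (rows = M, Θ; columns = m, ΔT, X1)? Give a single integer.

2

Exponent matrix [M,Θ] × [m,ΔT,X1]:
  M: [ 1  0  2]
  Θ: [ 0  1  1]
RREF → pivots at {m,ΔT} ⇒ r = 2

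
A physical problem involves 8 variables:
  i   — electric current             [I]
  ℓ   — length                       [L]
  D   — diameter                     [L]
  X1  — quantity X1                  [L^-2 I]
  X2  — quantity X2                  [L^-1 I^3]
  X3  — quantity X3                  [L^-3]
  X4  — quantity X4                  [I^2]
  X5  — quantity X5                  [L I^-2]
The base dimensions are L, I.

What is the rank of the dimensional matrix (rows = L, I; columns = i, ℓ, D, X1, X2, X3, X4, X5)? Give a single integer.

2

Dimensional matrix (L×I by i×ℓ×D×X1×X2×X3×X4×X5):
  L: [ 0  1  1 -2 -1 -3  0  1]
  I: [ 1  0  0  1  3  0  2 -2]
RREF → pivots at {i,ℓ} ⇒ r = 2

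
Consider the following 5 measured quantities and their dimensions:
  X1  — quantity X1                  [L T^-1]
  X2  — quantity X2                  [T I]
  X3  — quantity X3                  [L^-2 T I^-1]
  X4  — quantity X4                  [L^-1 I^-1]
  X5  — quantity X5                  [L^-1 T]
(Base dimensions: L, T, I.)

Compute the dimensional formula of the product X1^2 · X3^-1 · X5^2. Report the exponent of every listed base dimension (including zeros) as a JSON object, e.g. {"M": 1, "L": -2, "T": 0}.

Dimensional matrix (L×T×I by X1×X2×X3×X4×X5):
  L: [ 1  0 -2 -1 -1]
  T: [-1  1  1  0  1]
  I: [ 0  1 -1 -1  0]
  [L]: (2)·1+(-1)·-2+(2)·-1 = 2
  [T]: (2)·-1+(-1)·1+(2)·1 = -1
  [I]: (2)·0+(-1)·-1+(2)·0 = 1
⇒ L^2 T^-1 I

{"L": 2, "T": -1, "I": 1}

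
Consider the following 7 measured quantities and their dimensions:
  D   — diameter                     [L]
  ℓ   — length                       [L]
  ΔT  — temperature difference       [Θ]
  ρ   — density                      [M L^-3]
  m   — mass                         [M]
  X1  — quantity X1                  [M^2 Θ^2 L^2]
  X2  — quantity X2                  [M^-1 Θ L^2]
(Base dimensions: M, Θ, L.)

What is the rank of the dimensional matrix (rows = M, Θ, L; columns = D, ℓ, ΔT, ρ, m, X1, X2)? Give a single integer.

3

Exponent matrix [M,Θ,L] × [D,ℓ,ΔT,ρ,m,X1,X2]:
  M: [ 0  0  0  1  1  2 -1]
  Θ: [ 0  0  1  0  0  2  1]
  L: [ 1  1  0 -3  0  2  2]
RREF → pivots at {D,ΔT,ρ} ⇒ r = 3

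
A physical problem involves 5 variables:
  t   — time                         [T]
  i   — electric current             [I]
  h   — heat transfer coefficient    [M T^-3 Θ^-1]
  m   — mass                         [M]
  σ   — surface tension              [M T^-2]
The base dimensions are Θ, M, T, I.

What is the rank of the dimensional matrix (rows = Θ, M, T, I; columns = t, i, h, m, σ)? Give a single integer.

Exponent matrix [Θ,M,T,I] × [t,i,h,m,σ]:
  Θ: [ 0  0 -1  0  0]
  M: [ 0  0  1  1  1]
  T: [ 1  0 -3  0 -2]
  I: [ 0  1  0  0  0]
Echelon form has 4 nonzero rows (pivots: t,i,h,m)

4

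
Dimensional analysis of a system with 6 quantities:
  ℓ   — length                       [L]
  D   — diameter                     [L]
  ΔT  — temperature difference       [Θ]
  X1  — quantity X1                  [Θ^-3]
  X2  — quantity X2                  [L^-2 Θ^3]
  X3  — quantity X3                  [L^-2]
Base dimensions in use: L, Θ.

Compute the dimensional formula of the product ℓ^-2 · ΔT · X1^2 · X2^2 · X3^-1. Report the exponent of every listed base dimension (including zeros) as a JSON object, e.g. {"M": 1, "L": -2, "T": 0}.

Dimensional matrix (L×Θ by ℓ×D×ΔT×X1×X2×X3):
  L: [ 1  1  0  0 -2 -2]
  Θ: [ 0  0  1 -3  3  0]
  [L]: (-2)·1+(1)·0+(2)·0+(2)·-2+(-1)·-2 = -4
  [Θ]: (-2)·0+(1)·1+(2)·-3+(2)·3+(-1)·0 = 1
⇒ L^-4 Θ

{"L": -4, "Θ": 1}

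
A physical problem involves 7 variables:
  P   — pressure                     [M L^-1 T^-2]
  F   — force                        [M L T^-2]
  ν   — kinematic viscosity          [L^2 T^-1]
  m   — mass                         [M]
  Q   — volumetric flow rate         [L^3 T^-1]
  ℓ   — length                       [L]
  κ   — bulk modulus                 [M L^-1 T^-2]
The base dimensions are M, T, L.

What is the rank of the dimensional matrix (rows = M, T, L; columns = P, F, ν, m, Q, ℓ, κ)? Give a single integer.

3

Write exponents as rows M,T,L / cols P,F,ν,m,Q,ℓ,κ:
  M: [ 1  1  0  1  0  0  1]
  T: [-2 -2 -1  0 -1  0 -2]
  L: [-1  1  2  0  3  1 -1]
RREF → pivots at {P,F,ν} ⇒ r = 3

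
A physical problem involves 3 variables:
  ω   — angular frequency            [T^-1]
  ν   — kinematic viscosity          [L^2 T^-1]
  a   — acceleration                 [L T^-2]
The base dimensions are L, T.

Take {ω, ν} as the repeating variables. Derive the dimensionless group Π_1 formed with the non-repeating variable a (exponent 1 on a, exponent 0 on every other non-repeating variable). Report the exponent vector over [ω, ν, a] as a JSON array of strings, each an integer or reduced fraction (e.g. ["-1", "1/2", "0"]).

["-3/2", "-1/2", "1"]

Exponent matrix [L,T] × [ω,ν,a]:
  L: [ 0  2  1]
  T: [-1 -1 -2]
Echelon form has 2 nonzero rows (pivots: ω,ν)
Pivot set = {ω,ν}, free = {a}
RREF:
  r0: [   1    0  3/2]
  r1: [   0    1  1/2]
Fix exponent of a at 1; solve each RREF row for its pivot's exponent:
  r0: exp(ω) + (3/2)·1 = 0 ⇒ exp(ω) = -3/2
  r1: exp(ν) + (1/2)·1 = 0 ⇒ exp(ν) = -1/2
Π_1 = ω^(-3/2) · ν^(-1/2) · a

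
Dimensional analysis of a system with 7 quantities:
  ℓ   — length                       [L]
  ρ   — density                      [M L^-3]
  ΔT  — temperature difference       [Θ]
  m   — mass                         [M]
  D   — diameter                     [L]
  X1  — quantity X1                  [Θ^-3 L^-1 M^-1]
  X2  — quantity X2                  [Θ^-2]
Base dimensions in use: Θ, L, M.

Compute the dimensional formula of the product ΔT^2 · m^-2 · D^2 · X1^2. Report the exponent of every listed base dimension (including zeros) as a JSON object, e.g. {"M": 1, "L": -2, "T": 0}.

{"Θ": -4, "L": 0, "M": -4}

Write exponents as rows Θ,L,M / cols ℓ,ρ,ΔT,m,D,X1,X2:
  Θ: [ 0  0  1  0  0 -3 -2]
  L: [ 1 -3  0  0  1 -1  0]
  M: [ 0  1  0  1  0 -1  0]
  [Θ]: (2)·1+(-2)·0+(2)·0+(2)·-3 = -4
  [L]: (2)·0+(-2)·0+(2)·1+(2)·-1 = 0
  [M]: (2)·0+(-2)·1+(2)·0+(2)·-1 = -4
⇒ Θ^-4 M^-4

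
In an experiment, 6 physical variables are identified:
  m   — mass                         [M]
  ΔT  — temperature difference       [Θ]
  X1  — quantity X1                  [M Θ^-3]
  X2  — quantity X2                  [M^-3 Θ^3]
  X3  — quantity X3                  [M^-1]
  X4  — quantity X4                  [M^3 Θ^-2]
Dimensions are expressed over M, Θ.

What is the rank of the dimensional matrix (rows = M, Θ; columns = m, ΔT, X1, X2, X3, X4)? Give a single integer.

2

Exponent matrix [M,Θ] × [m,ΔT,X1,X2,X3,X4]:
  M: [ 1  0  1 -3 -1  3]
  Θ: [ 0  1 -3  3  0 -2]
Echelon form has 2 nonzero rows (pivots: m,ΔT)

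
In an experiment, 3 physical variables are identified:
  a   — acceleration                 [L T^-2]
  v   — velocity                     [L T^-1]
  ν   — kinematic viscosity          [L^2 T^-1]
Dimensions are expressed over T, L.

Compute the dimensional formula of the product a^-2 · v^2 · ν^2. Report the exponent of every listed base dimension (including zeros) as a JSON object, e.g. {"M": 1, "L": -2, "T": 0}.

{"T": 0, "L": 4}

Exponent matrix [T,L] × [a,v,ν]:
  T: [-2 -1 -1]
  L: [ 1  1  2]
  [T]: (-2)·-2+(2)·-1+(2)·-1 = 0
  [L]: (-2)·1+(2)·1+(2)·2 = 4
⇒ L^4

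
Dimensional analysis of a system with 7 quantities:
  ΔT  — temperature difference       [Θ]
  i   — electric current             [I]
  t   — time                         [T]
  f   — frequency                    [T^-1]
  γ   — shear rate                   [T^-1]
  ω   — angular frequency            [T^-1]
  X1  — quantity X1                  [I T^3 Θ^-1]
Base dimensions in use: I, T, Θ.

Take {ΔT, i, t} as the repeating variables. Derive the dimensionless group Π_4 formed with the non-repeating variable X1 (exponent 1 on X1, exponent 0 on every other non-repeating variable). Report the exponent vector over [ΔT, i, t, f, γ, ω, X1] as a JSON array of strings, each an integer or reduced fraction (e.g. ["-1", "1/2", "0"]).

Dimensional matrix (I×T×Θ by ΔT×i×t×f×γ×ω×X1):
  I: [ 0  1  0  0  0  0  1]
  T: [ 0  0  1 -1 -1 -1  3]
  Θ: [ 1  0  0  0  0  0 -1]
RREF → pivots at {ΔT,i,t} ⇒ r = 3
Pivot set = {ΔT,i,t}, free = {f,γ,ω,X1}
RREF:
  r0: [   1    0    0    0    0    0   -1]
  r1: [   0    1    0    0    0    0    1]
  r2: [   0    0    1   -1   -1   -1    3]
Fix exponent of X1 at 1, f at 0, γ at 0, ω at 0; solve each RREF row for its pivot's exponent:
  r0: exp(ΔT) + (-1)·1 = 0 ⇒ exp(ΔT) = 1
  r1: exp(i) + (1)·1 = 0 ⇒ exp(i) = -1
  r2: exp(t) + (3)·1 = 0 ⇒ exp(t) = -3
Π_4 = ΔT · i^-1 · t^-3 · X1

["1", "-1", "-3", "0", "0", "0", "1"]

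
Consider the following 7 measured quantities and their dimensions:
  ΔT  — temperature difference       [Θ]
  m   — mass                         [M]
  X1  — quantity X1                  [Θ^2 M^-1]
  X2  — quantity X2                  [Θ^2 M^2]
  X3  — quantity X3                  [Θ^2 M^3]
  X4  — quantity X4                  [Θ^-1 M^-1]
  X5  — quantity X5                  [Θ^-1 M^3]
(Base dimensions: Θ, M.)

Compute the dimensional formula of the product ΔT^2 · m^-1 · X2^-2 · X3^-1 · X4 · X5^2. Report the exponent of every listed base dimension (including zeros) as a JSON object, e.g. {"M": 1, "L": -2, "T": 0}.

{"Θ": -7, "M": -3}

Write exponents as rows Θ,M / cols ΔT,m,X1,X2,X3,X4,X5:
  Θ: [ 1  0  2  2  2 -1 -1]
  M: [ 0  1 -1  2  3 -1  3]
  [Θ]: (2)·1+(-1)·0+(-2)·2+(-1)·2+(1)·-1+(2)·-1 = -7
  [M]: (2)·0+(-1)·1+(-2)·2+(-1)·3+(1)·-1+(2)·3 = -3
⇒ Θ^-7 M^-3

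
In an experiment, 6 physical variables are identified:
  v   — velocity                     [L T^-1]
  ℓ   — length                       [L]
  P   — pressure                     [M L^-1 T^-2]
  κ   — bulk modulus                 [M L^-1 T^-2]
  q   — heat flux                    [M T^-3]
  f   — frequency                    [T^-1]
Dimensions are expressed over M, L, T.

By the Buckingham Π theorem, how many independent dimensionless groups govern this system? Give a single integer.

3

Exponent matrix [M,L,T] × [v,ℓ,P,κ,q,f]:
  M: [ 0  0  1  1  1  0]
  L: [ 1  1 -1 -1  0  0]
  T: [-1  0 -2 -2 -3 -1]
Row reduction gives pivot columns v,ℓ,P; rank = 3
n=6, r=3 ⇒ 3 dimensionless groups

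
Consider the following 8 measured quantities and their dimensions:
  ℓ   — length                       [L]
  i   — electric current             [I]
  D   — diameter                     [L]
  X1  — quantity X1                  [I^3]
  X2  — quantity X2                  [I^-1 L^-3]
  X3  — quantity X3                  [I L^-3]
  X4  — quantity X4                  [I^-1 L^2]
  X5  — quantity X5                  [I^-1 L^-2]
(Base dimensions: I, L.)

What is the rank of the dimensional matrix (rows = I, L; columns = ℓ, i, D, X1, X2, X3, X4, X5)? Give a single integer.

2

Dimensional matrix (I×L by ℓ×i×D×X1×X2×X3×X4×X5):
  I: [ 0  1  0  3 -1  1 -1 -1]
  L: [ 1  0  1  0 -3 -3  2 -2]
Echelon form has 2 nonzero rows (pivots: ℓ,i)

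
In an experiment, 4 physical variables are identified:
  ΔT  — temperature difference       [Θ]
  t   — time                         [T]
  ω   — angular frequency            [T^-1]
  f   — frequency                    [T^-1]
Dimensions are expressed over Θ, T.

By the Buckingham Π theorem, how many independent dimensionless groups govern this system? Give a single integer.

Dimensional matrix (Θ×T by ΔT×t×ω×f):
  Θ: [ 1  0  0  0]
  T: [ 0  1 -1 -1]
Row reduction gives pivot columns ΔT,t; rank = 2
n=4, r=2 ⇒ 2 dimensionless groups

2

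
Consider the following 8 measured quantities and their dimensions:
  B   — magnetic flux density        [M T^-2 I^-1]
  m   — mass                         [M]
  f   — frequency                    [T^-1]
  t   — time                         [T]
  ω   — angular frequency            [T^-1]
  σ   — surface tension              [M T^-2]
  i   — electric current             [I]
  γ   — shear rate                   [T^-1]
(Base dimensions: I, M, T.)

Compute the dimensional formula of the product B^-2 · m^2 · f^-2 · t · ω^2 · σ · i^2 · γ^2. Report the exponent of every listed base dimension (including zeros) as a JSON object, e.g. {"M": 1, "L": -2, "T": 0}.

{"I": 4, "M": 1, "T": 1}

Write exponents as rows I,M,T / cols B,m,f,t,ω,σ,i,γ:
  I: [-1  0  0  0  0  0  1  0]
  M: [ 1  1  0  0  0  1  0  0]
  T: [-2  0 -1  1 -1 -2  0 -1]
  [I]: (-2)·-1+(2)·0+(-2)·0+(1)·0+(2)·0+(1)·0+(2)·1+(2)·0 = 4
  [M]: (-2)·1+(2)·1+(-2)·0+(1)·0+(2)·0+(1)·1+(2)·0+(2)·0 = 1
  [T]: (-2)·-2+(2)·0+(-2)·-1+(1)·1+(2)·-1+(1)·-2+(2)·0+(2)·-1 = 1
⇒ I^4 M T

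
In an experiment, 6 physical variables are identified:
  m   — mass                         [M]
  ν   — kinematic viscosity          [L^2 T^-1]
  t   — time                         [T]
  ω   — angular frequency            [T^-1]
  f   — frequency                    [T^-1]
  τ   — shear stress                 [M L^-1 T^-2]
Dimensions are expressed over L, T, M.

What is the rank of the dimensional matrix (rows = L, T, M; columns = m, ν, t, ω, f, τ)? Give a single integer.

Write exponents as rows L,T,M / cols m,ν,t,ω,f,τ:
  L: [ 0  2  0  0  0 -1]
  T: [ 0 -1  1 -1 -1 -2]
  M: [ 1  0  0  0  0  1]
RREF → pivots at {m,ν,t} ⇒ r = 3

3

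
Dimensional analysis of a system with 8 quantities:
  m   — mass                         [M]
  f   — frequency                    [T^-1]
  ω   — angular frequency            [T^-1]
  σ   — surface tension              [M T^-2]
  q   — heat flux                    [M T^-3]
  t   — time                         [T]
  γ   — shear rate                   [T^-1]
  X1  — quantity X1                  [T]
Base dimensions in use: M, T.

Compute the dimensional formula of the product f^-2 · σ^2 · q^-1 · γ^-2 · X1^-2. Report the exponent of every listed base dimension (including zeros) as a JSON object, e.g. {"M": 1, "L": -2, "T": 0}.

{"M": 1, "T": 1}

Write exponents as rows M,T / cols m,f,ω,σ,q,t,γ,X1:
  M: [ 1  0  0  1  1  0  0  0]
  T: [ 0 -1 -1 -2 -3  1 -1  1]
  [M]: (-2)·0+(2)·1+(-1)·1+(-2)·0+(-2)·0 = 1
  [T]: (-2)·-1+(2)·-2+(-1)·-3+(-2)·-1+(-2)·1 = 1
⇒ M T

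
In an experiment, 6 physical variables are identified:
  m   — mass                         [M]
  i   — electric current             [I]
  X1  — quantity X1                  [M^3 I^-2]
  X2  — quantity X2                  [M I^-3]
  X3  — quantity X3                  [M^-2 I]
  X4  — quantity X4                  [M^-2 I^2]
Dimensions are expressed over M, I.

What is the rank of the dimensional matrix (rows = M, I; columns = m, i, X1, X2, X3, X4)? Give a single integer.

2

Dimensional matrix (M×I by m×i×X1×X2×X3×X4):
  M: [ 1  0  3  1 -2 -2]
  I: [ 0  1 -2 -3  1  2]
Row reduction gives pivot columns m,i; rank = 2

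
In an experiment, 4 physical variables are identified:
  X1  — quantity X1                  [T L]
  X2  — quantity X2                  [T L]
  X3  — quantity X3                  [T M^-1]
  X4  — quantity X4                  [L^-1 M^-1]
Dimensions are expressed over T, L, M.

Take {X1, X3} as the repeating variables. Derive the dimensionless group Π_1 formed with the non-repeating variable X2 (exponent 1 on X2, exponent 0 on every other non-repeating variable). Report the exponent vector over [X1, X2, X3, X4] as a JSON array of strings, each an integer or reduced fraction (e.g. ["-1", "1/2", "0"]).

Write exponents as rows T,L,M / cols X1,X2,X3,X4:
  T: [ 1  1  1  0]
  L: [ 1  1  0 -1]
  M: [ 0  0 -1 -1]
RREF → pivots at {X1,X3} ⇒ r = 2
Pivot set = {X1,X3}, free = {X2,X4}
RREF:
  r0: [   1    1    0   -1]
  r1: [   0    0    1    1]
  r2: [   0    0    0    0]
Fix exponent of X2 at 1, X4 at 0; solve each RREF row for its pivot's exponent:
  r0: exp(X1) + (1)·1 = 0 ⇒ exp(X1) = -1
  r1: exp(X3) + (0)·1 = 0 ⇒ exp(X3) = 0
Π_1 = X1^-1 · X2

["-1", "1", "0", "0"]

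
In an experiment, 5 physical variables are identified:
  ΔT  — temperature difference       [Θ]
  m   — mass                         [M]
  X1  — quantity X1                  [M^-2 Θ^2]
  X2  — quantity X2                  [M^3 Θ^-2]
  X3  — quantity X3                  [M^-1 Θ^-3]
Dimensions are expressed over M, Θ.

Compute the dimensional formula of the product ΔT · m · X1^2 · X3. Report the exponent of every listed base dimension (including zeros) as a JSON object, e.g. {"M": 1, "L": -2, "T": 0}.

Write exponents as rows M,Θ / cols ΔT,m,X1,X2,X3:
  M: [ 0  1 -2  3 -1]
  Θ: [ 1  0  2 -2 -3]
  [M]: (1)·0+(1)·1+(2)·-2+(1)·-1 = -4
  [Θ]: (1)·1+(1)·0+(2)·2+(1)·-3 = 2
⇒ M^-4 Θ^2

{"M": -4, "Θ": 2}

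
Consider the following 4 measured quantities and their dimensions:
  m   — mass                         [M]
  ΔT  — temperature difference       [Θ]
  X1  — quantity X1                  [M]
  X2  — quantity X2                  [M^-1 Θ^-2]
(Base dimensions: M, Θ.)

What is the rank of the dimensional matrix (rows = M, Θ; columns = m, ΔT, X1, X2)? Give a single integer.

Dimensional matrix (M×Θ by m×ΔT×X1×X2):
  M: [ 1  0  1 -1]
  Θ: [ 0  1  0 -2]
RREF → pivots at {m,ΔT} ⇒ r = 2

2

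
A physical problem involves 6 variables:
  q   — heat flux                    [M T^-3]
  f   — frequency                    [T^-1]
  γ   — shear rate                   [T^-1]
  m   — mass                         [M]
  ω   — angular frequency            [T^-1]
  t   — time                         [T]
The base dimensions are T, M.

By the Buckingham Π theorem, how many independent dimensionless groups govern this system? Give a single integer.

Dimensional matrix (T×M by q×f×γ×m×ω×t):
  T: [-3 -1 -1  0 -1  1]
  M: [ 1  0  0  1  0  0]
Row reduction gives pivot columns q,f; rank = 2
n=6, r=2 ⇒ 4 dimensionless groups

4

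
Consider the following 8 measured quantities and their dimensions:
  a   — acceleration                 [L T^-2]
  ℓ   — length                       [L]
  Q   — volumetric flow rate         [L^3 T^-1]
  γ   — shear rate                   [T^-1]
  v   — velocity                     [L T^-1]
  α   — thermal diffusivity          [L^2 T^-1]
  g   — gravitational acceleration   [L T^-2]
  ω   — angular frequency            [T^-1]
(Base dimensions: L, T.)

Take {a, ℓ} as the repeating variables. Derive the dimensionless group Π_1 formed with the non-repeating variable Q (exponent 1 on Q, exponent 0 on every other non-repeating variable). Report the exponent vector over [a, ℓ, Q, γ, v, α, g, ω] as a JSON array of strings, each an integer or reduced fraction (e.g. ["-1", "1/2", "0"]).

["-1/2", "-5/2", "1", "0", "0", "0", "0", "0"]

Dimensional matrix (L×T by a×ℓ×Q×γ×v×α×g×ω):
  L: [ 1  1  3  0  1  2  1  0]
  T: [-2  0 -1 -1 -1 -1 -2 -1]
Row reduction gives pivot columns a,ℓ; rank = 2
Repeat: a,ℓ; free: Q,γ,v,α,g,ω
RREF:
  r0: [   1    0  1/2  1/2  1/2  1/2    1  1/2]
  r1: [   0    1  5/2 -1/2  1/2  3/2    0 -1/2]
Fix exponent of Q at 1, γ at 0, v at 0, α at 0, g at 0, ω at 0; solve each RREF row for its pivot's exponent:
  r0: exp(a) + (1/2)·1 = 0 ⇒ exp(a) = -1/2
  r1: exp(ℓ) + (5/2)·1 = 0 ⇒ exp(ℓ) = -5/2
Π_1 = a^(-1/2) · ℓ^(-5/2) · Q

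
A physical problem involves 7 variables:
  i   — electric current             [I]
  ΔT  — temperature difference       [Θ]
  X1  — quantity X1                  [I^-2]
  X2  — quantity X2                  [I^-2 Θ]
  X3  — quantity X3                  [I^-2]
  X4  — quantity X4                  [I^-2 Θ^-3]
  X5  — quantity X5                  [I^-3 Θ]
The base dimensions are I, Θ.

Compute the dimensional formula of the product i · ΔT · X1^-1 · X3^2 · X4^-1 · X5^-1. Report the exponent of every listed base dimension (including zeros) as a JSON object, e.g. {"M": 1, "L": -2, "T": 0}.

Exponent matrix [I,Θ] × [i,ΔT,X1,X2,X3,X4,X5]:
  I: [ 1  0 -2 -2 -2 -2 -3]
  Θ: [ 0  1  0  1  0 -3  1]
  [I]: (1)·1+(1)·0+(-1)·-2+(2)·-2+(-1)·-2+(-1)·-3 = 4
  [Θ]: (1)·0+(1)·1+(-1)·0+(2)·0+(-1)·-3+(-1)·1 = 3
⇒ I^4 Θ^3

{"I": 4, "Θ": 3}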